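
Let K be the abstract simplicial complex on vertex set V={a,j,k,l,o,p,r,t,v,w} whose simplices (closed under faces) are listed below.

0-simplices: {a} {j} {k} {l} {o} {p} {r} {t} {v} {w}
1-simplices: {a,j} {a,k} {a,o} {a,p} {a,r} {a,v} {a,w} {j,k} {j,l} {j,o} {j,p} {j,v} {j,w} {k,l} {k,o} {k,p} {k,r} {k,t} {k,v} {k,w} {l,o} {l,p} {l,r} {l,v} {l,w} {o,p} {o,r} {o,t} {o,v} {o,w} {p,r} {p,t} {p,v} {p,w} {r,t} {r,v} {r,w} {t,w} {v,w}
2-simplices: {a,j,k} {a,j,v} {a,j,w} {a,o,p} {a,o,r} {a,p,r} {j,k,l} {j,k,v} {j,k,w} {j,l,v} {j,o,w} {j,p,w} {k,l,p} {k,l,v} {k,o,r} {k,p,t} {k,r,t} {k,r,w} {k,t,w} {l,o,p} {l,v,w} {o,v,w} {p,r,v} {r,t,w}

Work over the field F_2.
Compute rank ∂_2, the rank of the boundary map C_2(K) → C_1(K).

rank∂_2=22

n_0=10 n_1=39 n_2=24  [Z2]
∂1: piv[aj,ak,ao,ap,ar,av,aw,jl,kt] rk=9  ker:jk,jo,jp,jv,jw,kl,ko,kp,kr,kv,kw,lo,lp,lr,lv,lw,op,or,ot,ov,ow,pr,pt,pv,pw,rt,rv,rw,tw,vw
∂2: piv[ajk,ajv,ajw,aop,aor,apr,jkl,jkv,jkw,jlv,jow,jpw,klp,kor,kpt,krt,krw,ktw,lop,lvw,ovw,prv] rk=22  ker:klv,rtw
rk∂_2=22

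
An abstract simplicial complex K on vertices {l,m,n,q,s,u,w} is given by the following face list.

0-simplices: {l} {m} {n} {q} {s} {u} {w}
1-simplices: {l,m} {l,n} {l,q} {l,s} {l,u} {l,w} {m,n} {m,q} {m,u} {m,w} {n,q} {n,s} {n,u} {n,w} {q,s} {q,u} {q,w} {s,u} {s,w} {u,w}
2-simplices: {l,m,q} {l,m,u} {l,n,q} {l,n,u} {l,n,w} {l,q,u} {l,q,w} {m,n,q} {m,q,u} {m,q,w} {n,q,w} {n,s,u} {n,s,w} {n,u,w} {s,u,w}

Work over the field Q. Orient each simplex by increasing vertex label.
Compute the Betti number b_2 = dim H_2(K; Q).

n_0=7 n_1=20 n_2=15  [Q]
∂1: piv[lm,ln,lq,ls,lu,lw] rk=6  ker:mn,mq,mu,mw,nq,ns,nu,nw,qs,qu,qw,su,sw,uw
∂2: piv[lmq,lmu,lnq,lnu,lnw,lqu,lqw,mnq,mqw,nsu,nsw,nuw] rk=12  ker:mqu,nqw,suw
b_2=(15−12)−0=3

b_2=3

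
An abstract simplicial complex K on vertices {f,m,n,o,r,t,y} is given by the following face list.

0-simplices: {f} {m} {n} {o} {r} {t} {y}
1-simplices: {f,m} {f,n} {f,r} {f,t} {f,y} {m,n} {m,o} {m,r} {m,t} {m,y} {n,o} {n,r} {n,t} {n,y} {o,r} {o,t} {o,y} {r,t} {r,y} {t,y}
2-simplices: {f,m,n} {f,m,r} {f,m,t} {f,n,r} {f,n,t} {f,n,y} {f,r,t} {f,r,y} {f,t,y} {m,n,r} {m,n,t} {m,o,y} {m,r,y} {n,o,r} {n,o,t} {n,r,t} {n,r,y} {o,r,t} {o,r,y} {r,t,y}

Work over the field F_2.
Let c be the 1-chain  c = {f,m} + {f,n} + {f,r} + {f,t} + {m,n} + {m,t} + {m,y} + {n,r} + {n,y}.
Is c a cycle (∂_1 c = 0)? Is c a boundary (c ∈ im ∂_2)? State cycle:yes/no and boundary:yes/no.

cycle:yes boundary:yes

n_0=7 n_1=20 n_2=20  [Z2]
∂1: piv[fm,fn,fr,ft,fy,mo] rk=6  ker:mn,mr,mt,my,no,nr,nt,ny,or,ot,oy,rt,ry,ty
∂2: piv[fmn,fmr,fmt,fnr,fnt,fny,frt,fry,fty,moy,mry,nor,not,ory] rk=14  ker:mnr,mnt,nrt,nry,ort,rty
∂1c = 0
c vs im∂2: reduces to 0 ⇒ boundary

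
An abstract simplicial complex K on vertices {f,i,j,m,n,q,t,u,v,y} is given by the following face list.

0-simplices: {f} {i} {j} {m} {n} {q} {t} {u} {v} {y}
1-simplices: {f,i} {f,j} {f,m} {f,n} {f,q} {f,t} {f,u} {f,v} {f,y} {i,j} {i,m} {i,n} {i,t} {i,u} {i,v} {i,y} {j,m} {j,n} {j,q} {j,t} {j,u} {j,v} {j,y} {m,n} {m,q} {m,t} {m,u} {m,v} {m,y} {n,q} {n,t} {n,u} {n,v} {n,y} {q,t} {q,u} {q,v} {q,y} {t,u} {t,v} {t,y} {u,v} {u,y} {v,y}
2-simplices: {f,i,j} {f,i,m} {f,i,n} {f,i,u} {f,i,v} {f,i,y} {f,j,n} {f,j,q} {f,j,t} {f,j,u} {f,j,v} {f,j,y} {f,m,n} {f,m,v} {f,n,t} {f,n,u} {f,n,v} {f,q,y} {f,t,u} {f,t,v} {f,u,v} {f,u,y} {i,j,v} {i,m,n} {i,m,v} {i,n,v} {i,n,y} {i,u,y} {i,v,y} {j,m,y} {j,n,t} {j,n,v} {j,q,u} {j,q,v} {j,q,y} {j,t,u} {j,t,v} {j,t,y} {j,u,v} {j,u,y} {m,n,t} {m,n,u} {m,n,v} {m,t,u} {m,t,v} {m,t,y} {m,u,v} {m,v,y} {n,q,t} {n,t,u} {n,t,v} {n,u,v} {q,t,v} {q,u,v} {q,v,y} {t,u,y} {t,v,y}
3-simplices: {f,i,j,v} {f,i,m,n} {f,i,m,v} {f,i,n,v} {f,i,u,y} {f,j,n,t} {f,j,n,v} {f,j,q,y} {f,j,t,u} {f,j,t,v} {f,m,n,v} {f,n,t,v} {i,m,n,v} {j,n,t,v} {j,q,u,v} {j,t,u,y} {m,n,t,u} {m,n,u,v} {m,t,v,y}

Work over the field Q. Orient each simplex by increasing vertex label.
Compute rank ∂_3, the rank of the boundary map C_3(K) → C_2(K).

n_0=10 n_1=44 n_2=57 n_3=19  [Q]
∂1: piv[fi,fj,fm,fn,fq,ft,fu,fv,fy] rk=9  ker:ij,im,in,it,iu,iv,iy,jm,jn,jq,jt,ju,jv,jy,mn,mq,mt,mu,mv,my,nq,nt,nu,nv,ny,qt,qu,qv,qy,tu,tv,ty,uv,uy,vy
∂2: piv[fij,fim,fin,fiu,fiv,fiy,fjn,fjq,fjt,fju,fjv,fjy,fmn,fmv,fnt,fnu,fnv,fqy,ftu,ftv,fuv,fuy,iny,ivy,jmy,jqu,jqv,jty,mnt,mnu,mty,nqt,qtv] rk=33  ker:ijv,imn,imv,inv,iuy,jnt,jnv,jqy,jtu,jtv,juv,juy,mnv,mtu,mtv,muv,mvy,ntu,ntv,nuv,quv,qvy,tuy,tvy
∂3: piv[fijv,fimn,fimv,finv,fiuy,fjnt,fjnv,fjqy,fjtu,fjtv,fmnv,fntv,jquv,jtuy,mntu,mnuv,mtvy] rk=17  ker:imnv,jntv
rk∂_3=17

rank∂_3=17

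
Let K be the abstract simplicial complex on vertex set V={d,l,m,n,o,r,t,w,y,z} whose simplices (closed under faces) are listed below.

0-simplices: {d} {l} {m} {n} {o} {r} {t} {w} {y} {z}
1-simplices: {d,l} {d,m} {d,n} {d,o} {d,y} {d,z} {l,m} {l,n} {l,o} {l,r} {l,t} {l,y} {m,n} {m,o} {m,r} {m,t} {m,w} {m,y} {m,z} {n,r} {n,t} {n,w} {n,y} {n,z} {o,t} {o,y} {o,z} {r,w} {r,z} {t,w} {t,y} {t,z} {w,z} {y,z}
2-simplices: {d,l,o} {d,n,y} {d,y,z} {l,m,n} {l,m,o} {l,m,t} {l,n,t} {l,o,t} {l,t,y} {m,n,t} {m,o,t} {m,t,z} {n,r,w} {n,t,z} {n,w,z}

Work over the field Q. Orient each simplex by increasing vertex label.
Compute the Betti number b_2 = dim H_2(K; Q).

b_2=2

n_0=10 n_1=34 n_2=15  [Q]
∂1: piv[dl,dm,dn,do,dy,dz,lr,lt,mw] rk=9  ker:lm,ln,lo,ly,mn,mo,mr,mt,my,mz,nr,nt,nw,ny,nz,ot,oy,oz,rw,rz,tw,ty,tz,wz,yz
∂2: piv[dlo,dny,dyz,lmn,lmo,lmt,lnt,lot,lty,mtz,nrw,ntz,nwz] rk=13  ker:mnt,mot
b_2=(15−13)−0=2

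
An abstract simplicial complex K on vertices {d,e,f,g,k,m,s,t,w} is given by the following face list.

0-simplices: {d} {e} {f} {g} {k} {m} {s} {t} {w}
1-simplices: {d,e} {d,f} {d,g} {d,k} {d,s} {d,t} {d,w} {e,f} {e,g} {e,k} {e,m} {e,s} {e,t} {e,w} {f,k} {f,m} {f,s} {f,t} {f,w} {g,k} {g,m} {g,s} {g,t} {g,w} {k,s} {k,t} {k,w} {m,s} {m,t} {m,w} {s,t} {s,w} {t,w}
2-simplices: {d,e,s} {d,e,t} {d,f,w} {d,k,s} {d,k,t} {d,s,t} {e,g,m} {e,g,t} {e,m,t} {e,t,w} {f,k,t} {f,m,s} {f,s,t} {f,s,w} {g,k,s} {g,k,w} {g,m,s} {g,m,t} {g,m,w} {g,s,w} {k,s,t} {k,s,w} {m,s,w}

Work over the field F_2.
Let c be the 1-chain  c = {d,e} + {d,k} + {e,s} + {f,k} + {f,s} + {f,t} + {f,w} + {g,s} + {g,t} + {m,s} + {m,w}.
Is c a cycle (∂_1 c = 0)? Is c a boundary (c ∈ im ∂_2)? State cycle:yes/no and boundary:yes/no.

cycle:yes boundary:no

n_0=9 n_1=33 n_2=23  [Z2]
∂1: piv[de,df,dg,dk,ds,dt,dw,em] rk=8  ker:ef,eg,ek,es,et,ew,fk,fm,fs,ft,fw,gk,gm,gs,gt,gw,ks,kt,kw,ms,mt,mw,st,sw,tw
∂2: piv[des,det,dfw,dks,dkt,dst,egm,egt,emt,etw,fkt,fms,fst,fsw,gks,gkw,gms,gmw,gsw] rk=19  ker:gmt,kst,ksw,msw
∂1c = 0
c vs im∂2: residual ≠ 0 ⇒ not boundary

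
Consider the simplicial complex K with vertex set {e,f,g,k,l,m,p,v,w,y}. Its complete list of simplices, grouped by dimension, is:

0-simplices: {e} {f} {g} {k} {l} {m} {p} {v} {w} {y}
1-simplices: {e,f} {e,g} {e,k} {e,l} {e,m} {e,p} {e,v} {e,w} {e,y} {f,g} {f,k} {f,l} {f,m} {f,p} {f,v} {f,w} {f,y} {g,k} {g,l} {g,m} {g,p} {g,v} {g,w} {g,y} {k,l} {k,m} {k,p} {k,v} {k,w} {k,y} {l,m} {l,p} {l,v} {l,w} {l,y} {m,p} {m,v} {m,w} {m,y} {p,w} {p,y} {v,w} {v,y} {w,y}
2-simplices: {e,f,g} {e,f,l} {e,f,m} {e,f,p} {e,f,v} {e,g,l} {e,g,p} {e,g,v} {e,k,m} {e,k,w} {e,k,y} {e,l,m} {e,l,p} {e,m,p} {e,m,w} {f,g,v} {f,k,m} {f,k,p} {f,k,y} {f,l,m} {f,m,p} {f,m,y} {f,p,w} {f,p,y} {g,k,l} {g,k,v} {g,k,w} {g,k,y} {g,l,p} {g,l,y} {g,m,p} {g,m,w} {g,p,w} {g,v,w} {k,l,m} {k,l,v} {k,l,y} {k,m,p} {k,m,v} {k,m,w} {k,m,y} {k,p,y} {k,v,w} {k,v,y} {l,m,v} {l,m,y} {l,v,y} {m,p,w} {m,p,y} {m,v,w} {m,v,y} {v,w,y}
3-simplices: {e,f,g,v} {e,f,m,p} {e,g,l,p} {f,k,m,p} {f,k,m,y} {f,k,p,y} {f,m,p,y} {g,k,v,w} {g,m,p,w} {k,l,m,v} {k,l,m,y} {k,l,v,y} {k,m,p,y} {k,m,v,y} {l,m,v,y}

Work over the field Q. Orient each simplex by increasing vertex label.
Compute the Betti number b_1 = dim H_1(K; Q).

b_1=1

n_0=10 n_1=44 n_2=52 n_3=15  [Q]
∂1: piv[ef,eg,ek,el,em,ep,ev,ew,ey] rk=9  ker:fg,fk,fl,fm,fp,fv,fw,fy,gk,gl,gm,gp,gv,gw,gy,kl,km,kp,kv,kw,ky,lm,lp,lv,lw,ly,mp,mv,mw,my,pw,py,vw,vy,wy
∂2: piv[efg,efl,efm,efp,efv,egl,egp,egv,ekm,ekw,eky,elm,elp,emp,emw,fkm,fkp,fky,fmy,fpw,fpy,gkl,gkv,gkw,gky,gly,gmp,gmw,gpw,gvw,klv,kmv,kvy,vwy] rk=34  ker:fgv,flm,fmp,glp,klm,kly,kmp,kmw,kmy,kpy,kvw,lmv,lmy,lvy,mpw,mpy,mvw,mvy
∂3: piv[efgv,efmp,eglp,fkmp,fkmy,fkpy,fmpy,gkvw,gmpw,klmv,klmy,klvy,kmvy] rk=13  ker:kmpy,lmvy
b_1=(44−9)−34=1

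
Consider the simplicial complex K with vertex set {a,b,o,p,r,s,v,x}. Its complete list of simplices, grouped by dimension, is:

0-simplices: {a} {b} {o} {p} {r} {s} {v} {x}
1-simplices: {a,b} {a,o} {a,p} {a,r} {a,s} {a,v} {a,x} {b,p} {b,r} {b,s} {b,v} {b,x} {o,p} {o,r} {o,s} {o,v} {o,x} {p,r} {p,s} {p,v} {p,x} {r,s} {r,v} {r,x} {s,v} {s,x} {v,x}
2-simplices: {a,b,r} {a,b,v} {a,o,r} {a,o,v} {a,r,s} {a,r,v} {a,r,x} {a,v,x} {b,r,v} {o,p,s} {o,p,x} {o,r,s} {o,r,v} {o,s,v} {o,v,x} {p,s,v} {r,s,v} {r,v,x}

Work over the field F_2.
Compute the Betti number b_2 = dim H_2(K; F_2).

b_2=4

n_0=8 n_1=27 n_2=18  [Z2]
∂1: piv[ab,ao,ap,ar,as,av,ax] rk=7  ker:bp,br,bs,bv,bx,op,or,os,ov,ox,pr,ps,pv,px,rs,rv,rx,sv,sx,vx
∂2: piv[abr,abv,aor,aov,ars,arv,arx,avx,ops,opx,ors,osv,ovx,psv] rk=14  ker:brv,orv,rsv,rvx
b_2=(18−14)−0=4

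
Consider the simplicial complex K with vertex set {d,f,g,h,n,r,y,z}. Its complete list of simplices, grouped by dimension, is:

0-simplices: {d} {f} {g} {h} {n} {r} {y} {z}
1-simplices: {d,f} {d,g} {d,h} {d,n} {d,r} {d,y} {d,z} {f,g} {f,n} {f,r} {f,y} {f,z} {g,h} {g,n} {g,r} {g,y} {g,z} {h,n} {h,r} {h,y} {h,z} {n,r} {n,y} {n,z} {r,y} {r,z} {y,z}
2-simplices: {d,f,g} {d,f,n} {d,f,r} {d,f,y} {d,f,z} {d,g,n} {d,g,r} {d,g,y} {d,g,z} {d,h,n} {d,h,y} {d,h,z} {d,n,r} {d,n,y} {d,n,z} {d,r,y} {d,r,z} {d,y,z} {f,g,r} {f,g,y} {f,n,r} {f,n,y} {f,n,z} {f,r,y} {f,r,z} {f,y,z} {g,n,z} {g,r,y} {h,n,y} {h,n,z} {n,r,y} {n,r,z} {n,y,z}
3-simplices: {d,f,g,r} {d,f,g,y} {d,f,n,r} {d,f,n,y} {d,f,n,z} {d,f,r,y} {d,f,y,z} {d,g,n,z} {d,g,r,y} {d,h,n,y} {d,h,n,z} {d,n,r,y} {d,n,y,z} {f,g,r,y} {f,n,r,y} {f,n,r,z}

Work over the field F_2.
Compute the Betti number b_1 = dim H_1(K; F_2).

b_1=2

n_0=8 n_1=27 n_2=33 n_3=16  [Z2]
∂1: piv[df,dg,dh,dn,dr,dy,dz] rk=7  ker:fg,fn,fr,fy,fz,gh,gn,gr,gy,gz,hn,hr,hy,hz,nr,ny,nz,ry,rz,yz
∂2: piv[dfg,dfn,dfr,dfy,dfz,dgn,dgr,dgy,dgz,dhn,dhy,dhz,dnr,dny,dnz,dry,drz,dyz] rk=18  ker:fgr,fgy,fnr,fny,fnz,fry,frz,fyz,gnz,gry,hny,hnz,nry,nrz,nyz
∂3: piv[dfgr,dfgy,dfnr,dfny,dfnz,dfry,dfyz,dgnz,dgry,dhny,dhnz,dnry,dnyz,fnrz] rk=14  ker:fgry,fnry
b_1=(27−7)−18=2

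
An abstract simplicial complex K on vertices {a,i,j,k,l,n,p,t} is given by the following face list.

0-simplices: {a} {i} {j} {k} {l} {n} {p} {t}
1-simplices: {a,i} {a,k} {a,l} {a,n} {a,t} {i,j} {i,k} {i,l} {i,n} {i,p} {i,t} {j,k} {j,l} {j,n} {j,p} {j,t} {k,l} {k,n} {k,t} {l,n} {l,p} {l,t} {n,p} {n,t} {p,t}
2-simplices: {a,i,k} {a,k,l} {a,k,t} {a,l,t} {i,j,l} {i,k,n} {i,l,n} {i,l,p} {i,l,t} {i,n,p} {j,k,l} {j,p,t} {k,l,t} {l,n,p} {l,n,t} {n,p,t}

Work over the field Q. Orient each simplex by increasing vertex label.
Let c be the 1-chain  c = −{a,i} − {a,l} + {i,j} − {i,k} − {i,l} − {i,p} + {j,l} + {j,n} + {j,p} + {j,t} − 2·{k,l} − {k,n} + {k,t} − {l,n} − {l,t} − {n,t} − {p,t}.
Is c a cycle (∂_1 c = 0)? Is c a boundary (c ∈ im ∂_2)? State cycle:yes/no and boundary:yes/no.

n_0=8 n_1=25 n_2=16  [Q]
∂1: piv[ai,ak,al,an,at,ij,ip] rk=7  ker:ik,il,in,it,jk,jl,jn,jp,jt,kl,kn,kt,ln,lp,lt,np,nt,pt
∂2: piv[aik,akl,akt,alt,ijl,ikn,iln,ilp,ilt,inp,jkl,jpt,lnt,npt] rk=14  ker:klt,lnp
∂1c = 2·{a} + {i} − 3·{j} + {k} − {l} + {p} − {t}

cycle:no boundary:no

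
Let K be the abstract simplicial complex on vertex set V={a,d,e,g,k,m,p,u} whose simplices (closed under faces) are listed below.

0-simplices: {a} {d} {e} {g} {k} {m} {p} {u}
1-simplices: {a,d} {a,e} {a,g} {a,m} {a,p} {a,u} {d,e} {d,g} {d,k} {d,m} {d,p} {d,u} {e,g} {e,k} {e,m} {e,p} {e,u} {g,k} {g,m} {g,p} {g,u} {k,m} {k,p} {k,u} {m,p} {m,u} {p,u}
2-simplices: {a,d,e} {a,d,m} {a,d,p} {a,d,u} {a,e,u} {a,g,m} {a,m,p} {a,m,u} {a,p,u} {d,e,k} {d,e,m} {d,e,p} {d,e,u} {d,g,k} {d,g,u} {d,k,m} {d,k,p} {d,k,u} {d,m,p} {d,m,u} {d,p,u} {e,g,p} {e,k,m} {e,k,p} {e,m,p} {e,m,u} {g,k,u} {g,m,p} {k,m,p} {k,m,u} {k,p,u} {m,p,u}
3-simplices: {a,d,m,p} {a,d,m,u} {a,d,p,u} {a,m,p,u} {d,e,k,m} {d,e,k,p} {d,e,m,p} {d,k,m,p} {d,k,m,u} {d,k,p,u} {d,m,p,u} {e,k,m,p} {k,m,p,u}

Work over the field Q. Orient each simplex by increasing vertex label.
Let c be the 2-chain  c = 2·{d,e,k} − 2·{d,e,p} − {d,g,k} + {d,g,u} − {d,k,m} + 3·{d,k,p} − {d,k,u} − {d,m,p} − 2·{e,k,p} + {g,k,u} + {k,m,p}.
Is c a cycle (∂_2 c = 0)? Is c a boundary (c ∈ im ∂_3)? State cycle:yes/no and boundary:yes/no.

n_0=8 n_1=27 n_2=32 n_3=13  [Q]
∂1: piv[ad,ae,ag,am,ap,au,dk] rk=7  ker:de,dg,dm,dp,du,eg,ek,em,ep,eu,gk,gm,gp,gu,km,kp,ku,mp,mu,pu
∂2: piv[ade,adm,adp,adu,aeu,agm,amp,amu,apu,dek,dem,dep,dgk,dgu,dkm,dkp,dku,egp,gmp] rk=19  ker:deu,dmp,dmu,dpu,ekm,ekp,emp,emu,gku,kmp,kmu,kpu,mpu
∂3: piv[admp,admu,adpu,ampu,dekm,dekp,demp,dkmp,dkmu,dkpu] rk=10  ker:dmpu,ekmp,kmpu
∂2c = 0
c vs im∂3: residual ≠ 0 ⇒ not boundary

cycle:yes boundary:no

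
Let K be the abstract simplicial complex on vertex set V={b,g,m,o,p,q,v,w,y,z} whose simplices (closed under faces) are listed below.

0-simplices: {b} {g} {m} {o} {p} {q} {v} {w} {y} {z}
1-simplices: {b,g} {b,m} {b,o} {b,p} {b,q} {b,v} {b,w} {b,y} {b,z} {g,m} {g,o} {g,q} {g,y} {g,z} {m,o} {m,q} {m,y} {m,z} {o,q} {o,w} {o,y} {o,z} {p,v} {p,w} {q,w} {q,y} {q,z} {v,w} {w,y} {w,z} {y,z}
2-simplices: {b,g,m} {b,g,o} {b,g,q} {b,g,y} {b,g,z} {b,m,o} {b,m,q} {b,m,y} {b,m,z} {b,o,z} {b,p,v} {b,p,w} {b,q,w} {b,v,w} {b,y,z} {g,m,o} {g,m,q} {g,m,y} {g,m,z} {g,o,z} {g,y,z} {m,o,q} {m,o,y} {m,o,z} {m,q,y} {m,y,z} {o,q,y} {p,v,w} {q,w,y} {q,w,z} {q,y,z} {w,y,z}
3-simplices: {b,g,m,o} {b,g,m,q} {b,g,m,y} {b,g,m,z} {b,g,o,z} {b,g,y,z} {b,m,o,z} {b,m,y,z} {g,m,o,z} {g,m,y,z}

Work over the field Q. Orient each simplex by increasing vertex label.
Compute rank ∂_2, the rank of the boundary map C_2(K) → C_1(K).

n_0=10 n_1=31 n_2=32 n_3=10  [Q]
∂1: piv[bg,bm,bo,bp,bq,bv,bw,by,bz] rk=9  ker:gm,go,gq,gy,gz,mo,mq,my,mz,oq,ow,oy,oz,pv,pw,qw,qy,qz,vw,wy,wz,yz
∂2: piv[bgm,bgo,bgq,bgy,bgz,bmo,bmq,bmy,bmz,boz,bpv,bpw,bqw,bvw,byz,moq,moy,mqy,qwy,qwz,qyz] rk=21  ker:gmo,gmq,gmy,gmz,goz,gyz,moz,myz,oqy,pvw,wyz
∂3: piv[bgmo,bgmq,bgmy,bgmz,bgoz,bgyz,bmoz,bmyz] rk=8  ker:gmoz,gmyz
rk∂_2=21

rank∂_2=21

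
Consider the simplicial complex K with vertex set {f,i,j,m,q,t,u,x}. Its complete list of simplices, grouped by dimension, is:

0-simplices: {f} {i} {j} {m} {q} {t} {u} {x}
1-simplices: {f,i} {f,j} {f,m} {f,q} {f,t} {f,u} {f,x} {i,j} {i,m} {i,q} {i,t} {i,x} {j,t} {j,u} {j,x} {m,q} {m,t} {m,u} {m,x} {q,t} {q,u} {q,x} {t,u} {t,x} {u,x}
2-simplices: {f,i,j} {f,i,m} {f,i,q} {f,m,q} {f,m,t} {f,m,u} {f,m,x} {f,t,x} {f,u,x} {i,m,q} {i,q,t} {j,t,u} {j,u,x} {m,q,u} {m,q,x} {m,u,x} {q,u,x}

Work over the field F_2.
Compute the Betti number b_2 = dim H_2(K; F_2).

n_0=8 n_1=25 n_2=17  [Z2]
∂1: piv[fi,fj,fm,fq,ft,fu,fx] rk=7  ker:ij,im,iq,it,ix,jt,ju,jx,mq,mt,mu,mx,qt,qu,qx,tu,tx,ux
∂2: piv[fij,fim,fiq,fmq,fmt,fmu,fmx,ftx,fux,iqt,jtu,jux,mqu,mqx] rk=14  ker:imq,mux,qux
b_2=(17−14)−0=3

b_2=3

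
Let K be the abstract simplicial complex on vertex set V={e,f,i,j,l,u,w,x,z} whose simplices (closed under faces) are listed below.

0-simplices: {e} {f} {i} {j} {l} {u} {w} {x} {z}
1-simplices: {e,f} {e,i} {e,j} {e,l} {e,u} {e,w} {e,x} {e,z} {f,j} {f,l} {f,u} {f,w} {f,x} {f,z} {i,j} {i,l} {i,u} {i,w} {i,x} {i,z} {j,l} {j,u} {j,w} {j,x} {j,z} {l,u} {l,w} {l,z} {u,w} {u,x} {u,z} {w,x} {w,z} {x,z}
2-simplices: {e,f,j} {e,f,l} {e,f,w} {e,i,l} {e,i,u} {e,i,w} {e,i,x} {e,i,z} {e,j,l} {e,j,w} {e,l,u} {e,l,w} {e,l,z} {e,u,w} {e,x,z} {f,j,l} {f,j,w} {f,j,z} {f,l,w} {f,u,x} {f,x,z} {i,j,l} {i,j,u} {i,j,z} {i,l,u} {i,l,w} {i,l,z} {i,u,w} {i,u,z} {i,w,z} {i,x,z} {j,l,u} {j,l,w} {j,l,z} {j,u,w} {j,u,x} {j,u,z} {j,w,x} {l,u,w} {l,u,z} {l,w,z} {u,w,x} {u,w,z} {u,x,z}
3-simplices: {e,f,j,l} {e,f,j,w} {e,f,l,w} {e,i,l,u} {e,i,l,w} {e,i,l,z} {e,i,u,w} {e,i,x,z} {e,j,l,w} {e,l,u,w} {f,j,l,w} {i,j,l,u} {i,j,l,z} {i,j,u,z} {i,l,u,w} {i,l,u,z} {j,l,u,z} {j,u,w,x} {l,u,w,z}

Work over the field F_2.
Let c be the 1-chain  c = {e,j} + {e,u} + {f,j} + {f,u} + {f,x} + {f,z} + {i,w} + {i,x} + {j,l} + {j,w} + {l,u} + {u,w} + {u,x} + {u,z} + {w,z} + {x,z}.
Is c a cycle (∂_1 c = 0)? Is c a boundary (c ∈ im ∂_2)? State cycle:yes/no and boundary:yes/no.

n_0=9 n_1=34 n_2=44 n_3=19  [Z2]
∂1: piv[ef,ei,ej,el,eu,ew,ex,ez] rk=8  ker:fj,fl,fu,fw,fx,fz,ij,il,iu,iw,ix,iz,jl,ju,jw,jx,jz,lu,lw,lz,uw,ux,uz,wx,wz,xz
∂2: piv[efj,efl,efw,eil,eiu,eiw,eix,eiz,ejl,ejw,elu,elw,elz,euw,exz,fjz,fux,fxz,ijl,iju,ijz,iuz,iwz,jux,jwx,uxz] rk=26  ker:fjl,fjw,flw,ilu,ilw,ilz,iuw,ixz,jlu,jlw,jlz,juw,juz,luw,luz,lwz,uwx,uwz
∂3: piv[efjl,efjw,eflw,eilu,eilw,eilz,eiuw,eixz,ejlw,eluw,ijlu,ijlz,ijuz,iluz,juwx,luwz] rk=16  ker:fjlw,iluw,jluz
∂1c = 0
c vs im∂2: reduces to 0 ⇒ boundary

cycle:yes boundary:yes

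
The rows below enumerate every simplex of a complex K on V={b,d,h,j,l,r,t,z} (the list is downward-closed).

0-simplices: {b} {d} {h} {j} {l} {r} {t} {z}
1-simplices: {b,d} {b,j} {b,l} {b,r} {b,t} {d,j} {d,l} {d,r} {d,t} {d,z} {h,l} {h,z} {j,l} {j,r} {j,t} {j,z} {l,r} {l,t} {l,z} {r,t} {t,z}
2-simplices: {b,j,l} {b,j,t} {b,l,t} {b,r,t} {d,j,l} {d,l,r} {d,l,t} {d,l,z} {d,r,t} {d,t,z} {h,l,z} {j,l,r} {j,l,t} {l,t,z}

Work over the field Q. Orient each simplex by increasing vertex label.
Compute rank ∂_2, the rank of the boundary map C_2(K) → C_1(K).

rank∂_2=12

n_0=8 n_1=21 n_2=14  [Q]
∂1: piv[bd,bj,bl,br,bt,dz,hl] rk=7  ker:dj,dl,dr,dt,hz,jl,jr,jt,jz,lr,lt,lz,rt,tz
∂2: piv[bjl,bjt,blt,brt,djl,dlr,dlt,dlz,drt,dtz,hlz,jlr] rk=12  ker:jlt,ltz
rk∂_2=12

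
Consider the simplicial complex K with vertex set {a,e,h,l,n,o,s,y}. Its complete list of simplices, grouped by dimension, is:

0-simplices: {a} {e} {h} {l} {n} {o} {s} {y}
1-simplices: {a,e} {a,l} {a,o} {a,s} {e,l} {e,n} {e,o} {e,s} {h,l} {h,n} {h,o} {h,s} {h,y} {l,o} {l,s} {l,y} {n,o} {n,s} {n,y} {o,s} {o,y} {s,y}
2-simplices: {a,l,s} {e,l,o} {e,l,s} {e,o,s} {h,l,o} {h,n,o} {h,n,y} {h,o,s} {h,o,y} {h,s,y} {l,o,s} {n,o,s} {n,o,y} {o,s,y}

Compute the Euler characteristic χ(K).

n_0=8 n_1=22 n_2=14
χ=+8−22+14=0

χ(K)=0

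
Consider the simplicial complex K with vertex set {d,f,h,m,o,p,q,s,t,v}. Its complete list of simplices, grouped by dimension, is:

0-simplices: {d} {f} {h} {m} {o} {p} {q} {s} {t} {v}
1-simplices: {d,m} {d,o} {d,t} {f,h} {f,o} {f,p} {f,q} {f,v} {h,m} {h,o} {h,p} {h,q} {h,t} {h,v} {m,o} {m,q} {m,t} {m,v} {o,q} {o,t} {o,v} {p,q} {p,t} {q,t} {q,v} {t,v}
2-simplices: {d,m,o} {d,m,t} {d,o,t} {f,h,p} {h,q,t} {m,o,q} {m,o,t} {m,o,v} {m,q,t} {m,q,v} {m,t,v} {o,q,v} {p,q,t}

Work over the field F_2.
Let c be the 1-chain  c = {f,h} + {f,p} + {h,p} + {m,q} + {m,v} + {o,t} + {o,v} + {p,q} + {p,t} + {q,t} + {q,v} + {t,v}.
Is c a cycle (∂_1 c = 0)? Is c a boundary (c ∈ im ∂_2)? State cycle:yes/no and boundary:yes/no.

cycle:yes boundary:yes

n_0=10 n_1=26 n_2=13  [Z2]
∂1: piv[dm,do,dt,fh,fo,fp,fq,fv] rk=8  ker:hm,ho,hp,hq,ht,hv,mo,mq,mt,mv,oq,ot,ov,pq,pt,qt,qv,tv
∂2: piv[dmo,dmt,dot,fhp,hqt,moq,mov,mqt,mqv,mtv,pqt] rk=11  ker:mot,oqv
∂1c = 0
c vs im∂2: reduces to 0 ⇒ boundary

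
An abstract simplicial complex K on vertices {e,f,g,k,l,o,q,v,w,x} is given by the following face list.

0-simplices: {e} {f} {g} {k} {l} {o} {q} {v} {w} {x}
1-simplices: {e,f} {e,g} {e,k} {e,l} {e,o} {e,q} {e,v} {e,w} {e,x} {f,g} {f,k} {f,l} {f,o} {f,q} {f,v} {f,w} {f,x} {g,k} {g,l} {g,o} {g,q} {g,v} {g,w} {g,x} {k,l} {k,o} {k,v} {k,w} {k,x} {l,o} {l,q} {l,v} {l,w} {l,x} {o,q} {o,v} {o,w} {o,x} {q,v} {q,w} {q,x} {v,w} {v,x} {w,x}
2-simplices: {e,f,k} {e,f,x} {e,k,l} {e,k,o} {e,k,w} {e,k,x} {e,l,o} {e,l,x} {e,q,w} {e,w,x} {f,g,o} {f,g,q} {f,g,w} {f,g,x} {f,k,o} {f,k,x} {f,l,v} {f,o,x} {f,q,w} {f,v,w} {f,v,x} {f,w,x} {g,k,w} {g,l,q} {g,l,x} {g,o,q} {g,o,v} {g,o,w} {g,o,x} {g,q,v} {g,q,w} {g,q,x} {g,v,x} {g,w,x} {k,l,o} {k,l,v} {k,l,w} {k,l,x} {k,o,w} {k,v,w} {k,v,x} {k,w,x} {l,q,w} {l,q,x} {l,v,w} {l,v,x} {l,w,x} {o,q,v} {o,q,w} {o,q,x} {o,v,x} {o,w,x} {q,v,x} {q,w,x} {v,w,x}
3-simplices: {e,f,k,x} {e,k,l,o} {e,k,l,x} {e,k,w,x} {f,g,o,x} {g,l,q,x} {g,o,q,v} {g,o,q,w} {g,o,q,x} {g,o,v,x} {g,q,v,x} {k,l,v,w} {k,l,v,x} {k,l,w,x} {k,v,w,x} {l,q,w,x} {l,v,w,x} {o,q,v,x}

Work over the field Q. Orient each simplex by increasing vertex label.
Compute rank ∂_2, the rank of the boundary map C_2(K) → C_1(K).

n_0=10 n_1=44 n_2=55 n_3=18  [Q]
∂1: piv[ef,eg,ek,el,eo,eq,ev,ew,ex] rk=9  ker:fg,fk,fl,fo,fq,fv,fw,fx,gk,gl,go,gq,gv,gw,gx,kl,ko,kv,kw,kx,lo,lq,lv,lw,lx,oq,ov,ow,ox,qv,qw,qx,vw,vx,wx
∂2: piv[efk,efx,ekl,eko,ekw,ekx,elo,elx,eqw,ewx,fgo,fgq,fgw,fgx,fko,flv,fox,fqw,fvw,fvx,fwx,gkw,glq,glx,goq,gov,gow,gqv,gqx,gvx,klv,klw,kvw] rk=33  ker:fkx,gox,gqw,gwx,klo,klx,kow,kvx,kwx,lqw,lqx,lvw,lvx,lwx,oqv,oqw,oqx,ovx,owx,qvx,qwx,vwx
∂3: piv[efkx,eklo,eklx,ekwx,fgox,glqx,goqv,goqw,goqx,govx,gqvx,klvw,klvx,klwx,kvwx,lqwx] rk=16  ker:lvwx,oqvx
rk∂_2=33

rank∂_2=33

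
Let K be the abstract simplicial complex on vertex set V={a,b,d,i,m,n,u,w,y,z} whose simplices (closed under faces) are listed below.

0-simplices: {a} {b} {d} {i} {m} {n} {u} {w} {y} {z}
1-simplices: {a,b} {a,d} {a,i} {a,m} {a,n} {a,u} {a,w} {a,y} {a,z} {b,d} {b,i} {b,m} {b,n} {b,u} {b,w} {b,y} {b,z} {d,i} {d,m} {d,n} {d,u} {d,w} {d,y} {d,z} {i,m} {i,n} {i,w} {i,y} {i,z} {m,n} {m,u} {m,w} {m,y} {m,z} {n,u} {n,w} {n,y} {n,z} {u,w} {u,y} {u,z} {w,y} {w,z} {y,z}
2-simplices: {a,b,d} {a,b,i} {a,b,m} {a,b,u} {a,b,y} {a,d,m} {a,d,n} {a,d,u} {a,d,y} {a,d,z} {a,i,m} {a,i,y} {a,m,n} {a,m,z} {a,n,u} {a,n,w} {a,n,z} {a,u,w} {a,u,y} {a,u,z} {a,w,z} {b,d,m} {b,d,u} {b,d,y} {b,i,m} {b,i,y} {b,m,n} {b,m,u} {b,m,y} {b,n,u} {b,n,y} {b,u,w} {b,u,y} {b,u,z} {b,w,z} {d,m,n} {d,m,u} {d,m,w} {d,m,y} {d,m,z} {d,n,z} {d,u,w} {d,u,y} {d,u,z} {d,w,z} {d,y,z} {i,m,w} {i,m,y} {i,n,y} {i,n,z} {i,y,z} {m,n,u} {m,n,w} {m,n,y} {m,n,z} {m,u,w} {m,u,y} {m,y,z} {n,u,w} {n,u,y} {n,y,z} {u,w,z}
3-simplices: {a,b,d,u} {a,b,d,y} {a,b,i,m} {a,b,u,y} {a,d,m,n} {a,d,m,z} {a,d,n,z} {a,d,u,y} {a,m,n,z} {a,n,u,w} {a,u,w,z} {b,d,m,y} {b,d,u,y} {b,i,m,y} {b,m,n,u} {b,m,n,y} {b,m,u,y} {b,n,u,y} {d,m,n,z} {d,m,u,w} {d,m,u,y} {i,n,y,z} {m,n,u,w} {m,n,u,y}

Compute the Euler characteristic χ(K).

χ(K)=4

n_0=10 n_1=44 n_2=62 n_3=24
χ=+10−44+62−24=4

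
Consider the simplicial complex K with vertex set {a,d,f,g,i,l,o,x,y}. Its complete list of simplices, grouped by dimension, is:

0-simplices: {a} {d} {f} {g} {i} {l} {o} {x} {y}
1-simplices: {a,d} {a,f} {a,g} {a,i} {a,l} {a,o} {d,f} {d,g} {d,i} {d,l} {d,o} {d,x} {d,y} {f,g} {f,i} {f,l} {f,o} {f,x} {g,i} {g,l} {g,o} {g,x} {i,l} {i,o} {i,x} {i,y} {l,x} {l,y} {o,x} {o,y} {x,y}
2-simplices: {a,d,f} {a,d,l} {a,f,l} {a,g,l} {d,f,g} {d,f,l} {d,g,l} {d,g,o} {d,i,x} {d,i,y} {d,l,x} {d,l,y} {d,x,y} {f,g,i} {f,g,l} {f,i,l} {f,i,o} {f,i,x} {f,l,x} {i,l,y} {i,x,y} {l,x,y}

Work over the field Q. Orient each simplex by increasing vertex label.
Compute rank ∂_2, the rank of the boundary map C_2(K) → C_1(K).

rank∂_2=17

n_0=9 n_1=31 n_2=22  [Q]
∂1: piv[ad,af,ag,ai,al,ao,dx,dy] rk=8  ker:df,dg,di,dl,do,fg,fi,fl,fo,fx,gi,gl,go,gx,il,io,ix,iy,lx,ly,ox,oy,xy
∂2: piv[adf,adl,afl,agl,dfg,dgl,dgo,dix,diy,dlx,dly,dxy,fgi,fil,fio,fix,flx] rk=17  ker:dfl,fgl,ily,ixy,lxy
rk∂_2=17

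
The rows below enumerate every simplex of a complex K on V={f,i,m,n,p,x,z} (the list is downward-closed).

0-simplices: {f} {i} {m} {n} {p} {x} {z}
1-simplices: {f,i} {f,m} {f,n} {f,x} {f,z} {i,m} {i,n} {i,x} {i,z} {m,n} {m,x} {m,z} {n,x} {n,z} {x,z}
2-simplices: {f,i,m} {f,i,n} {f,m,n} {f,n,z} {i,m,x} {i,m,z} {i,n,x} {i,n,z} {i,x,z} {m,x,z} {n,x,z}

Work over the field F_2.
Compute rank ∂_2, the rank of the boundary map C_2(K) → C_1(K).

n_0=7 n_1=15 n_2=11  [Z2]
∂1: piv[fi,fm,fn,fx,fz] rk=5  ker:im,in,ix,iz,mn,mx,mz,nx,nz,xz
∂2: piv[fim,fin,fmn,fnz,imx,imz,inx,inz,ixz] rk=9  ker:mxz,nxz
rk∂_2=9

rank∂_2=9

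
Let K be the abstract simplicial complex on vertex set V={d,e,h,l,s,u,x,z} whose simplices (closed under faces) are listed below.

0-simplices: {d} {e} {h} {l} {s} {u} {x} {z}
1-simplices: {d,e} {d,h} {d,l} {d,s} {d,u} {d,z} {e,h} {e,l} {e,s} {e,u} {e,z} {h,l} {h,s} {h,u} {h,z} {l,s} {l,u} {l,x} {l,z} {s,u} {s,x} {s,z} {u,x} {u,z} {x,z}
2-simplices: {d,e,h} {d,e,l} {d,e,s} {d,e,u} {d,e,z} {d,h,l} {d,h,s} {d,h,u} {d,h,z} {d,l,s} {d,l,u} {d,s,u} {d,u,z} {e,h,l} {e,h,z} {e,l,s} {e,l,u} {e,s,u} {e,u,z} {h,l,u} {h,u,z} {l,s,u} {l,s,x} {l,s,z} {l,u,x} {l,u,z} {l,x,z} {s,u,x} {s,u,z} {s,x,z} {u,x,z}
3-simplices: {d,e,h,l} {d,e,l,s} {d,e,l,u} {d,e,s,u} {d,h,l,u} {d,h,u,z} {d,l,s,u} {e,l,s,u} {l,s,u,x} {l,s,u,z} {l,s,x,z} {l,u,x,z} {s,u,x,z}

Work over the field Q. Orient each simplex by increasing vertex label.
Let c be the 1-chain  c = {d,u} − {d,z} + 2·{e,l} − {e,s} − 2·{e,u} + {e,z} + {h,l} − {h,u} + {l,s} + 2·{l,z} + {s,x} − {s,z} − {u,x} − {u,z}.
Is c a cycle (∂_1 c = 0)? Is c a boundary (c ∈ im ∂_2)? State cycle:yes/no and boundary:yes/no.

cycle:yes boundary:yes

n_0=8 n_1=25 n_2=31 n_3=13  [Q]
∂1: piv[de,dh,dl,ds,du,dz,lx] rk=7  ker:eh,el,es,eu,ez,hl,hs,hu,hz,ls,lu,lz,su,sx,sz,ux,uz,xz
∂2: piv[deh,del,des,deu,dez,dhl,dhs,dhu,dhz,dls,dlu,dsu,duz,lsx,lsz,lux,luz,lxz] rk=18  ker:ehl,ehz,els,elu,esu,euz,hlu,huz,lsu,sux,suz,sxz,uxz
∂3: piv[dehl,dels,delu,desu,dhlu,dhuz,dlsu,lsux,lsuz,lsxz,luxz] rk=11  ker:elsu,suxz
∂1c = 0
c vs im∂2: reduces to 0 ⇒ boundary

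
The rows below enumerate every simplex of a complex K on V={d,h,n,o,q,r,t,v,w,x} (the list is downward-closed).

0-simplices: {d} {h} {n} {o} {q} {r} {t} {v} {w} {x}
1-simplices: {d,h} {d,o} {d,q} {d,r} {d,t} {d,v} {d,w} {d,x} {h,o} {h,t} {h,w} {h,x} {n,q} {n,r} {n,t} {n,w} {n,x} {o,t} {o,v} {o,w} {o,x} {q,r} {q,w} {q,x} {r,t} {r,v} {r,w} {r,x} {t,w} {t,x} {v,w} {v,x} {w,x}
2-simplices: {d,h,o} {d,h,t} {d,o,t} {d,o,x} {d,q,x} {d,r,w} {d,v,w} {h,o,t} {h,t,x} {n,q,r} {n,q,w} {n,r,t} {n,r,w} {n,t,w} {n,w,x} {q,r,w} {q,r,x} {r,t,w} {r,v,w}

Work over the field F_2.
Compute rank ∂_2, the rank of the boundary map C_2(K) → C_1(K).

n_0=10 n_1=33 n_2=19  [Z2]
∂1: piv[dh,do,dq,dr,dt,dv,dw,dx,nq] rk=9  ker:ho,ht,hw,hx,nr,nt,nw,nx,ot,ov,ow,ox,qr,qw,qx,rt,rv,rw,rx,tw,tx,vw,vx,wx
∂2: piv[dho,dht,dot,dox,dqx,drw,dvw,htx,nqr,nqw,nrt,nrw,ntw,nwx,qrx,rvw] rk=16  ker:hot,qrw,rtw
rk∂_2=16

rank∂_2=16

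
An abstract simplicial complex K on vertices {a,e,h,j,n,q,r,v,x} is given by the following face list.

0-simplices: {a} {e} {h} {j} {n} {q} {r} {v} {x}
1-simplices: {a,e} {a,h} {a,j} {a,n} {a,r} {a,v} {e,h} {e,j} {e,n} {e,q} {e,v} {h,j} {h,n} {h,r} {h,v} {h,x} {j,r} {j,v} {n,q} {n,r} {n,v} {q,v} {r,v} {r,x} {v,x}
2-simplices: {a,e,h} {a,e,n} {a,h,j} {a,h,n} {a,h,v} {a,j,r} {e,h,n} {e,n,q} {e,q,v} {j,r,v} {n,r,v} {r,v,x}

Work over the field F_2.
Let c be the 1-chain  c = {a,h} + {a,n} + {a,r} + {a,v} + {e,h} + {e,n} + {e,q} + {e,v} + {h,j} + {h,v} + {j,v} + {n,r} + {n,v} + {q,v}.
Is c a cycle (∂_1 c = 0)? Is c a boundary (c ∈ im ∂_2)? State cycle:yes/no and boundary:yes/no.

n_0=9 n_1=25 n_2=12  [Z2]
∂1: piv[ae,ah,aj,an,ar,av,eq,hx] rk=8  ker:eh,ej,en,ev,hj,hn,hr,hv,jr,jv,nq,nr,nv,qv,rv,rx,vx
∂2: piv[aeh,aen,ahj,ahn,ahv,ajr,enq,eqv,jrv,nrv,rvx] rk=11  ker:ehn
∂1c = 0
c vs im∂2: reduces to 0 ⇒ boundary

cycle:yes boundary:yes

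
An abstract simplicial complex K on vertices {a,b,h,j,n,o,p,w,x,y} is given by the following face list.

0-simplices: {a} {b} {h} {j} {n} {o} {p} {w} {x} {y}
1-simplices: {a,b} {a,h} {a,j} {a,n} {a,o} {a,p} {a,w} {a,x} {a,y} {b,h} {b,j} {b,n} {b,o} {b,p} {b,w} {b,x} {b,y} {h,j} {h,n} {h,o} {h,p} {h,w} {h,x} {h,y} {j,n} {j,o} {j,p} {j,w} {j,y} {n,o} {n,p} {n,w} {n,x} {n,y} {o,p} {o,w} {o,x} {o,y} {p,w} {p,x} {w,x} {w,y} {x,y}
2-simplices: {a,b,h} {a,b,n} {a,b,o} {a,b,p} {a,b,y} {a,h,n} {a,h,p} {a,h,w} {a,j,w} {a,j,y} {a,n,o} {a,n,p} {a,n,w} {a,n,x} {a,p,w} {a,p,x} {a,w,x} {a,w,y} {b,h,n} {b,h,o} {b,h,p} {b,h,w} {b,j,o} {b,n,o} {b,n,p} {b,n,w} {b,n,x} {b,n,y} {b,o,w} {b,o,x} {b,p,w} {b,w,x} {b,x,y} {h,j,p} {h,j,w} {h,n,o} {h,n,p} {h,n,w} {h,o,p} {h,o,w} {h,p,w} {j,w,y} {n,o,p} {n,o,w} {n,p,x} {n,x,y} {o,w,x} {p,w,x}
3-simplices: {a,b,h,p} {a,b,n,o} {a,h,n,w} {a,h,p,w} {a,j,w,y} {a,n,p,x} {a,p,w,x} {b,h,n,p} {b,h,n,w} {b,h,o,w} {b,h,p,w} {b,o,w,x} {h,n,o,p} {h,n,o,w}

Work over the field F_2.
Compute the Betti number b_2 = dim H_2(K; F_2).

n_0=10 n_1=43 n_2=48 n_3=14  [Z2]
∂1: piv[ab,ah,aj,an,ao,ap,aw,ax,ay] rk=9  ker:bh,bj,bn,bo,bp,bw,bx,by,hj,hn,ho,hp,hw,hx,hy,jn,jo,jp,jw,jy,no,np,nw,nx,ny,op,ow,ox,oy,pw,px,wx,wy,xy
∂2: piv[abh,abn,abo,abp,aby,ahn,ahp,ahw,ajw,ajy,ano,anp,anw,anx,apw,apx,awx,awy,bho,bhw,bjo,bnx,bny,bow,box,bxy,hjp,hjw,hop] rk=29  ker:bhn,bhp,bno,bnp,bnw,bpw,bwx,hno,hnp,hnw,how,hpw,jwy,nop,now,npx,nxy,owx,pwx
∂3: piv[abhp,abno,ahnw,ahpw,ajwy,anpx,apwx,bhnp,bhnw,bhow,bhpw,bowx,hnop,hnow] rk=14
b_2=(48−29)−14=5

b_2=5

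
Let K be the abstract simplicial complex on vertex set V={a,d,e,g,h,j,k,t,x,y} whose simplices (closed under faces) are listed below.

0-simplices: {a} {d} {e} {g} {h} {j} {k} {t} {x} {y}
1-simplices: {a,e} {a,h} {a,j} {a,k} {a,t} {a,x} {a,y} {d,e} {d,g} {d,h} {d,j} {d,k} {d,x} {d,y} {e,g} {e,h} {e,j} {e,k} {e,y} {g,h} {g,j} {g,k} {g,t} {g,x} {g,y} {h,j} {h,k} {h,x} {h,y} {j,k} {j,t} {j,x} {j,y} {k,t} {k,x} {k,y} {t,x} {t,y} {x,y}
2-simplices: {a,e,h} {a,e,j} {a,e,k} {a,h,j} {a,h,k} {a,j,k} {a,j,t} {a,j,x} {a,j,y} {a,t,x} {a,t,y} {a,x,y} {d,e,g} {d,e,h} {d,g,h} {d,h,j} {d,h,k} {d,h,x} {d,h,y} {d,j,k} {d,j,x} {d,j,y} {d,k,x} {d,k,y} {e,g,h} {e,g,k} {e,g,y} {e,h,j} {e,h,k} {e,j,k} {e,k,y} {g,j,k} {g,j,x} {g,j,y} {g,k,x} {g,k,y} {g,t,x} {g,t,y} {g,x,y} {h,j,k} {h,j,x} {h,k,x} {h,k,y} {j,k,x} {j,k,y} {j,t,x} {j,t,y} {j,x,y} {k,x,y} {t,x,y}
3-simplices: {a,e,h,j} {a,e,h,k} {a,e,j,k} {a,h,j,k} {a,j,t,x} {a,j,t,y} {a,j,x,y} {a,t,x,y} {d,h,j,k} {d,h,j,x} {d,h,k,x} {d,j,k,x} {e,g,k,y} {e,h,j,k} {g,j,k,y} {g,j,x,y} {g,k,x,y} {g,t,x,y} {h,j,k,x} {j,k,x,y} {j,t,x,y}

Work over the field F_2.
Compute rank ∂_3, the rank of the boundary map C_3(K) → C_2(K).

n_0=10 n_1=39 n_2=50 n_3=21  [Z2]
∂1: piv[ae,ah,aj,ak,at,ax,ay,de,dg] rk=9  ker:dh,dj,dk,dx,dy,eg,eh,ej,ek,ey,gh,gj,gk,gt,gx,gy,hj,hk,hx,hy,jk,jt,jx,jy,kt,kx,ky,tx,ty,xy
∂2: piv[aeh,aej,aek,ahj,ahk,ajk,ajt,ajx,ajy,atx,aty,axy,deg,deh,dgh,dhj,dhk,dhx,dhy,djx,djy,dkx,dky,egk,egy,eky,gjk,gjx,gtx] rk=29  ker:djk,egh,ehj,ehk,ejk,gjy,gkx,gky,gty,gxy,hjk,hjx,hkx,hky,jkx,jky,jtx,jty,jxy,kxy,txy
∂3: piv[aehj,aehk,aejk,ahjk,ajtx,ajty,ajxy,atxy,dhjk,dhjx,dhkx,djkx,egky,gjky,gjxy,gkxy,gtxy,jkxy] rk=18  ker:ehjk,hjkx,jtxy
rk∂_3=18

rank∂_3=18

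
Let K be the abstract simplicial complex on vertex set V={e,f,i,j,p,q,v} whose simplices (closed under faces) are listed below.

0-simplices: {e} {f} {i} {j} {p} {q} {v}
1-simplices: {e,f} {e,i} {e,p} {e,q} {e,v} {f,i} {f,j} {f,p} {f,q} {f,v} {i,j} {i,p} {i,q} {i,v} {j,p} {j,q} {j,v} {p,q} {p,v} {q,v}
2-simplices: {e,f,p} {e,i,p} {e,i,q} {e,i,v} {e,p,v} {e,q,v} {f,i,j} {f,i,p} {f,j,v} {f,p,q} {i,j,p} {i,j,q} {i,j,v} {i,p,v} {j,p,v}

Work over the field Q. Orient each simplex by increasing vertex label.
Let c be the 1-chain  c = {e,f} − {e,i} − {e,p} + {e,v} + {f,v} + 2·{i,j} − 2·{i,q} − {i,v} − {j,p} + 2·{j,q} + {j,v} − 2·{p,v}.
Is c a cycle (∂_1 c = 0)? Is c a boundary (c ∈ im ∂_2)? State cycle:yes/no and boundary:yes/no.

n_0=7 n_1=20 n_2=15  [Q]
∂1: piv[ef,ei,ep,eq,ev,fj] rk=6  ker:fi,fp,fq,fv,ij,ip,iq,iv,jp,jq,jv,pq,pv,qv
∂2: piv[efp,eip,eiq,eiv,epv,eqv,fij,fip,fjv,fpq,ijp,ijq,ijv] rk=13  ker:ipv,jpv
∂1c = 0
c vs im∂2: reduces to 0 ⇒ boundary

cycle:yes boundary:yes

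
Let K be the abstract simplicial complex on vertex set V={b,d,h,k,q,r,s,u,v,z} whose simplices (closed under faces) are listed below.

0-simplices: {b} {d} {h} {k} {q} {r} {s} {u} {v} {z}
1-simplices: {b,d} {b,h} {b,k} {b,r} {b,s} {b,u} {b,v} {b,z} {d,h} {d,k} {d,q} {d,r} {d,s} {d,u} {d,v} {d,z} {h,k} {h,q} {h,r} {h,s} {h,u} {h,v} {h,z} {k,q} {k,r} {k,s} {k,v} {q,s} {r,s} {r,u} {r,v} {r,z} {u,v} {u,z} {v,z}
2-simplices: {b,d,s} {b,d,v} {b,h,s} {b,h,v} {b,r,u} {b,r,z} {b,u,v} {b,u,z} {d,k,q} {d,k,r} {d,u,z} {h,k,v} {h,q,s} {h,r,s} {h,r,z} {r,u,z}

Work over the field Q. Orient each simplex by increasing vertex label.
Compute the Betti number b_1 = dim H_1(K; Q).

n_0=10 n_1=35 n_2=16  [Q]
∂1: piv[bd,bh,bk,br,bs,bu,bv,bz,dq] rk=9  ker:dh,dk,dr,ds,du,dv,dz,hk,hq,hr,hs,hu,hv,hz,kq,kr,ks,kv,qs,rs,ru,rv,rz,uv,uz,vz
∂2: piv[bds,bdv,bhs,bhv,bru,brz,buv,buz,dkq,dkr,duz,hkv,hqs,hrs,hrz] rk=15  ker:ruz
b_1=(35−9)−15=11

b_1=11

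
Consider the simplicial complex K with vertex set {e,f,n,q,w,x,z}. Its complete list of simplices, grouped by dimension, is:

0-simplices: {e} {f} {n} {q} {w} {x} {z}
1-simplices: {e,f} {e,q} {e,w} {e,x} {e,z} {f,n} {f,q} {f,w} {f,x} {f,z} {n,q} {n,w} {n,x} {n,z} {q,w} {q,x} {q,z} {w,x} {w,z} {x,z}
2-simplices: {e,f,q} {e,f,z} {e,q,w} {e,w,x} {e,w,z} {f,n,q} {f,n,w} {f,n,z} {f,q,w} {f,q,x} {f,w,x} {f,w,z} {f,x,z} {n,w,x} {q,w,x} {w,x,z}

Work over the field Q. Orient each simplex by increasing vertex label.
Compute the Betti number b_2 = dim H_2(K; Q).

n_0=7 n_1=20 n_2=16  [Q]
∂1: piv[ef,eq,ew,ex,ez,fn] rk=6  ker:fq,fw,fx,fz,nq,nw,nx,nz,qw,qx,qz,wx,wz,xz
∂2: piv[efq,efz,eqw,ewx,ewz,fnq,fnw,fnz,fqw,fqx,fwx,fxz,nwx] rk=13  ker:fwz,qwx,wxz
b_2=(16−13)−0=3

b_2=3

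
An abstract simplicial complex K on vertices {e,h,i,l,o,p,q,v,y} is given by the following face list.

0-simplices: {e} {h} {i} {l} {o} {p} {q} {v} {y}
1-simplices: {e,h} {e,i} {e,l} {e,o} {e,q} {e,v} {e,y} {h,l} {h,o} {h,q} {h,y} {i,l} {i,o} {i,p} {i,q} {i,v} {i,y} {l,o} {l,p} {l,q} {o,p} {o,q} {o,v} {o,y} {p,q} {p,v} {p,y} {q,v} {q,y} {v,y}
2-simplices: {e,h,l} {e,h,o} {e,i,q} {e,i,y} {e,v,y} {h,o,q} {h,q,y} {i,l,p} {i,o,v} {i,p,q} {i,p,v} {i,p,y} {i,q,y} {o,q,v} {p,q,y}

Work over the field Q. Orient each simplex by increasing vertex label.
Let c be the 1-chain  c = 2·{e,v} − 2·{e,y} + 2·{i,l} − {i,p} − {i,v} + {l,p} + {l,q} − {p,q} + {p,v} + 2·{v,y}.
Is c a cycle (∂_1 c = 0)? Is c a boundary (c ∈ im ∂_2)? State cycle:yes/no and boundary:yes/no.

n_0=9 n_1=30 n_2=15  [Q]
∂1: piv[eh,ei,el,eo,eq,ev,ey,ip] rk=8  ker:hl,ho,hq,hy,il,io,iq,iv,iy,lo,lp,lq,op,oq,ov,oy,pq,pv,py,qv,qy,vy
∂2: piv[ehl,eho,eiq,eiy,evy,hoq,hqy,ilp,iov,ipq,ipv,ipy,iqy,oqv] rk=14  ker:pqy
∂1c = 0
c vs im∂2: residual ≠ 0 ⇒ not boundary

cycle:yes boundary:no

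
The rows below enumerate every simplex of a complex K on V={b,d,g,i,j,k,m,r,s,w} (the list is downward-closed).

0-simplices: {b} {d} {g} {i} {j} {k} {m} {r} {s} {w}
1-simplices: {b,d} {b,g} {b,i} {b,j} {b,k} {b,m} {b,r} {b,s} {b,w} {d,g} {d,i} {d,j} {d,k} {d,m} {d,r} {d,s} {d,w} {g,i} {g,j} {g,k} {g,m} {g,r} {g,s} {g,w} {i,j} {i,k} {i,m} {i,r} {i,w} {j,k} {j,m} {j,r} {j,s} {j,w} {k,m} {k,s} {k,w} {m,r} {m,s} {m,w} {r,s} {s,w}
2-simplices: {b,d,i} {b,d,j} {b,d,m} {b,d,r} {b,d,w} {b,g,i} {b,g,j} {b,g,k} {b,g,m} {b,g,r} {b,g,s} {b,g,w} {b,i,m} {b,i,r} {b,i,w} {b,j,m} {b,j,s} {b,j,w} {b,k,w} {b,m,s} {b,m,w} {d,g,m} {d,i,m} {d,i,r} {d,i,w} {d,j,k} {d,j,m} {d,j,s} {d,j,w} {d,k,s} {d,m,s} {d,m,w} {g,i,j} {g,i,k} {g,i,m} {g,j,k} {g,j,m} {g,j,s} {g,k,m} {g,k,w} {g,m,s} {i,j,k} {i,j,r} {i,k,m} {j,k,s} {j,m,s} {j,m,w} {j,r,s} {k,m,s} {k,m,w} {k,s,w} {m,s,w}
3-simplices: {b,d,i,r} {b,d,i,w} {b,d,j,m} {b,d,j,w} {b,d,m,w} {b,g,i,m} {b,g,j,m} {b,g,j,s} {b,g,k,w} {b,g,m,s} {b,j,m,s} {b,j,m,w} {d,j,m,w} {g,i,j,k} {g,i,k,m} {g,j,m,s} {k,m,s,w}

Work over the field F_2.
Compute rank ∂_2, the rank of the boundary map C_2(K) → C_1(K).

n_0=10 n_1=42 n_2=52 n_3=17  [Z2]
∂1: piv[bd,bg,bi,bj,bk,bm,br,bs,bw] rk=9  ker:dg,di,dj,dk,dm,dr,ds,dw,gi,gj,gk,gm,gr,gs,gw,ij,ik,im,ir,iw,jk,jm,jr,js,jw,km,ks,kw,mr,ms,mw,rs,sw
∂2: piv[bdi,bdj,bdm,bdr,bdw,bgi,bgj,bgk,bgm,bgr,bgs,bgw,bim,bir,biw,bjm,bjs,bjw,bkw,bms,bmw,dgm,djk,djs,dks,gij,gik,gjk,gkm,ijr,jrs,ksw] rk=32  ker:dim,dir,diw,djm,djw,dms,dmw,gim,gjm,gjs,gkw,gms,ijk,ikm,jks,jms,jmw,kms,kmw,msw
∂3: piv[bdir,bdiw,bdjm,bdjw,bdmw,bgim,bgjm,bgjs,bgkw,bgms,bjms,bjmw,gijk,gikm,kmsw] rk=15  ker:djmw,gjms
rk∂_2=32

rank∂_2=32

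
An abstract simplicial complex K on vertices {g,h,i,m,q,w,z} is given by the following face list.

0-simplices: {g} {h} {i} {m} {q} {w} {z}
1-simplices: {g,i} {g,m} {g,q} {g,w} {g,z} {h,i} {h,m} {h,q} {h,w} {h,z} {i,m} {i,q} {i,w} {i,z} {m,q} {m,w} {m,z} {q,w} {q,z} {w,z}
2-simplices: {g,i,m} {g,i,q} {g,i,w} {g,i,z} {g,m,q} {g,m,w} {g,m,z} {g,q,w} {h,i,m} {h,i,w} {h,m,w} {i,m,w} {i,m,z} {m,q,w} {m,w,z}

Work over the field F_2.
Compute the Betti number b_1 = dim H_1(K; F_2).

n_0=7 n_1=20 n_2=15  [Z2]
∂1: piv[gi,gm,gq,gw,gz,hi] rk=6  ker:hm,hq,hw,hz,im,iq,iw,iz,mq,mw,mz,qw,qz,wz
∂2: piv[gim,giq,giw,giz,gmq,gmw,gmz,gqw,him,hiw,mwz] rk=11  ker:hmw,imw,imz,mqw
b_1=(20−6)−11=3

b_1=3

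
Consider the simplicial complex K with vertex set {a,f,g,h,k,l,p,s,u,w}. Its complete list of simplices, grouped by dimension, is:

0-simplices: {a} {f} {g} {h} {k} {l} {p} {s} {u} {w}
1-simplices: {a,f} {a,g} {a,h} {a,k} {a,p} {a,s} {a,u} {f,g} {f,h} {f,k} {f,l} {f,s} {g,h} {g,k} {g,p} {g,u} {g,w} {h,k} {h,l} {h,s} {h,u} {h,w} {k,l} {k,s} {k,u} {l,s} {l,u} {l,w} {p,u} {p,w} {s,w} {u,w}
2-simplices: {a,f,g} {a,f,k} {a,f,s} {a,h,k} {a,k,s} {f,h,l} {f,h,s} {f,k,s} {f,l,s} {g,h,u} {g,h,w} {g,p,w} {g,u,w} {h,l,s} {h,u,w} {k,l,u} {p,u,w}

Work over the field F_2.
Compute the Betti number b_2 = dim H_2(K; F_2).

b_2=3

n_0=10 n_1=32 n_2=17  [Z2]
∂1: piv[af,ag,ah,ak,ap,as,au,fl,gw] rk=9  ker:fg,fh,fk,fs,gh,gk,gp,gu,hk,hl,hs,hu,hw,kl,ks,ku,ls,lu,lw,pu,pw,sw,uw
∂2: piv[afg,afk,afs,ahk,aks,fhl,fhs,fls,ghu,ghw,gpw,guw,klu,puw] rk=14  ker:fks,hls,huw
b_2=(17−14)−0=3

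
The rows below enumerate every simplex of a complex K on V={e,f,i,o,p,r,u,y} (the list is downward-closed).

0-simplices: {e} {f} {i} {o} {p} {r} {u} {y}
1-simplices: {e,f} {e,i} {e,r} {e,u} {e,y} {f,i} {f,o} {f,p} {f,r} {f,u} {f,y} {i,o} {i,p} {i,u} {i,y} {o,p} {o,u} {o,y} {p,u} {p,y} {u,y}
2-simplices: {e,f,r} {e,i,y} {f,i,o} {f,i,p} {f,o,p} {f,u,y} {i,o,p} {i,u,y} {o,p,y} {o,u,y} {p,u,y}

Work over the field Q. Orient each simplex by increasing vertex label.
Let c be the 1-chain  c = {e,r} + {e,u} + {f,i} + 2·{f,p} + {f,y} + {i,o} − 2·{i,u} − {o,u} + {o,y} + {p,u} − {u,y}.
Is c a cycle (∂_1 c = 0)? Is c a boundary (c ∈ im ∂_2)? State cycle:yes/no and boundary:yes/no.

n_0=8 n_1=21 n_2=11  [Q]
∂1: piv[ef,ei,er,eu,ey,fo,fp] rk=7  ker:fi,fr,fu,fy,io,ip,iu,iy,op,ou,oy,pu,py,uy
∂2: piv[efr,eiy,fio,fip,fop,fuy,iuy,opy,ouy,puy] rk=10  ker:iop
∂1c = −2·{e} − 4·{f} + 2·{i} + {o} + {p} + {r} + {y}

cycle:no boundary:no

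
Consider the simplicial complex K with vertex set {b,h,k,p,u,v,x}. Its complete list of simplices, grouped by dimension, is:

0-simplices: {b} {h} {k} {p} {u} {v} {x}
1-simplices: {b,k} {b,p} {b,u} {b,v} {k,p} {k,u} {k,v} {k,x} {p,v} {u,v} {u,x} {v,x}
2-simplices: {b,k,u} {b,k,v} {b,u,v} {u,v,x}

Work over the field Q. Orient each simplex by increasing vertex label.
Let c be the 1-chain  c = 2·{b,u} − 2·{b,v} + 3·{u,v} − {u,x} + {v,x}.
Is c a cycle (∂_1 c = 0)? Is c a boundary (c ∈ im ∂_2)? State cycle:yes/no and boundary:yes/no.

n_0=7 n_1=12 n_2=4  [Q]
∂1: piv[bk,bp,bu,bv,kx] rk=5  ker:kp,ku,kv,pv,uv,ux,vx
∂2: piv[bku,bkv,buv,uvx] rk=4
∂1c = 0
c vs im∂2: reduces to 0 ⇒ boundary

cycle:yes boundary:yes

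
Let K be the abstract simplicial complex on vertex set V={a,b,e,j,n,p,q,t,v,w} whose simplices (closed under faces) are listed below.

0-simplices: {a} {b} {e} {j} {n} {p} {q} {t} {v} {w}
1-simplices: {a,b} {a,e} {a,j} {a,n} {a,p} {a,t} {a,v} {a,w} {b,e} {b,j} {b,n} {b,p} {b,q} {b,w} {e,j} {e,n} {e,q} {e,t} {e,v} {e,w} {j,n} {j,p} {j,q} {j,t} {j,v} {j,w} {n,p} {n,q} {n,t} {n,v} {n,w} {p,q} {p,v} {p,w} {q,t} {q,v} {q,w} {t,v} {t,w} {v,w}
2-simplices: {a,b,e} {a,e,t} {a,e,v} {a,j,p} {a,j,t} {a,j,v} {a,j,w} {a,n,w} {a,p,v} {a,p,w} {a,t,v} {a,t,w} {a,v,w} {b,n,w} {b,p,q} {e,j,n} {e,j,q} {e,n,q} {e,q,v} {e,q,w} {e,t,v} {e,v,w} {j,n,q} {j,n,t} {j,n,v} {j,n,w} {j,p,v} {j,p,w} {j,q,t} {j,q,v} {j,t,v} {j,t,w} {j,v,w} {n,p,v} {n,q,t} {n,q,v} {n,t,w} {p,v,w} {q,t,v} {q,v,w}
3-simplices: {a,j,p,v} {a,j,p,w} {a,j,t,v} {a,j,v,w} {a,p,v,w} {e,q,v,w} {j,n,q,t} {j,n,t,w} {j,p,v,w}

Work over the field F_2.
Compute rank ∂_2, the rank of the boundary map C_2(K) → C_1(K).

rank∂_2=27

n_0=10 n_1=40 n_2=40 n_3=9  [Z2]
∂1: piv[ab,ae,aj,an,ap,at,av,aw,bq] rk=9  ker:be,bj,bn,bp,bw,ej,en,eq,et,ev,ew,jn,jp,jq,jt,jv,jw,np,nq,nt,nv,nw,pq,pv,pw,qt,qv,qw,tv,tw,vw
∂2: piv[abe,aet,aev,ajp,ajt,ajv,ajw,anw,apv,apw,atv,atw,avw,bnw,bpq,ejn,ejq,enq,eqv,eqw,evw,jnt,jnv,jnw,jqt,jqv,npv] rk=27  ker:etv,jnq,jpv,jpw,jtv,jtw,jvw,nqt,nqv,ntw,pvw,qtv,qvw
∂3: piv[ajpv,ajpw,ajtv,ajvw,apvw,eqvw,jnqt,jntw] rk=8  ker:jpvw
rk∂_2=27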